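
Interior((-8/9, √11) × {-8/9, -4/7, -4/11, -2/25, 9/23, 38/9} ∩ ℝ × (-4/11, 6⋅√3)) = ∅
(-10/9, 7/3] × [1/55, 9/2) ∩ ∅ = ∅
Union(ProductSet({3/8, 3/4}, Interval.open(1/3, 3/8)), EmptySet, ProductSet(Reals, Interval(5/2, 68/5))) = Union(ProductSet({3/8, 3/4}, Interval.open(1/3, 3/8)), ProductSet(Reals, Interval(5/2, 68/5)))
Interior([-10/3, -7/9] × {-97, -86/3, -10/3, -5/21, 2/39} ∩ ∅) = ∅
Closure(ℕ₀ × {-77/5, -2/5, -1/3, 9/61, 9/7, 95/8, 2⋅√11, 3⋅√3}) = ℕ₀ × {-77/5, -2/5, -1/3, 9/61, 9/7, 95/8, 2⋅√11, 3⋅√3}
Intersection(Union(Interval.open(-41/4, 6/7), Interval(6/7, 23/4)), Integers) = Range(-10, 6, 1)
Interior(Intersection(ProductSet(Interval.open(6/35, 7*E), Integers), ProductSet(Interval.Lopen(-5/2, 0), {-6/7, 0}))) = EmptySet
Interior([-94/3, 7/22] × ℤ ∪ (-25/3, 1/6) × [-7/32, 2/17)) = (-25/3, 1/6) × (((-7/32, 2/17) \ ℤ) ∪ ({0} \ ℤ \ (-7/32, 2/17)) ∪ (ℤ \ ({-7/32, 2/17} ∪ (ℤ \ (-7/32, 2/17)))) ∪ ((-7/32, 2/17) \ ℤ \ (-7/32, 2/17)) ∪ ({0} \ ({-7/32, 2/17} ∪ (ℤ \ (-7/32, 2/17)))))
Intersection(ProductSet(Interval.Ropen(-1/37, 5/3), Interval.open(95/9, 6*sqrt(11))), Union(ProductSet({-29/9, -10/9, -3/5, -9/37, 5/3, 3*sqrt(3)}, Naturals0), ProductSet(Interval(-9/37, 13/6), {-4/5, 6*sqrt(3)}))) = EmptySet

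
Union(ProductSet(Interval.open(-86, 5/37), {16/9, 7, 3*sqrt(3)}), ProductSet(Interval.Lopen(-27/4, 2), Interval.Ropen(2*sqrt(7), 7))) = Union(ProductSet(Interval.open(-86, 5/37), {16/9, 7, 3*sqrt(3)}), ProductSet(Interval.Lopen(-27/4, 2), Interval.Ropen(2*sqrt(7), 7)))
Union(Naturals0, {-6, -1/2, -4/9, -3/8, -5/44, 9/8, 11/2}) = Union({-6, -1/2, -4/9, -3/8, -5/44, 9/8, 11/2}, Naturals0)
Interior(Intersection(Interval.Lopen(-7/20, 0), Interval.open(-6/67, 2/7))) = Interval.open(-6/67, 0)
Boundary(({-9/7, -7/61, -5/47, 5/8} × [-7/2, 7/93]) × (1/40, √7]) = ({-9/7, -7/61, -5/47, 5/8} × [-7/2, 7/93]) × [1/40, √7]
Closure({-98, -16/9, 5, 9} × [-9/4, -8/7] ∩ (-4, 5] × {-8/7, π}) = {-16/9, 5} × {-8/7}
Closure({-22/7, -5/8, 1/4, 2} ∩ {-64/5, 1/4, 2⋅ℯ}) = {1/4}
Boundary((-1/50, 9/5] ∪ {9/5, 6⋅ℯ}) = {-1/50, 9/5, 6⋅ℯ}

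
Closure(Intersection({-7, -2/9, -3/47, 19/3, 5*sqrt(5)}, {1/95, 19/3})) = {19/3}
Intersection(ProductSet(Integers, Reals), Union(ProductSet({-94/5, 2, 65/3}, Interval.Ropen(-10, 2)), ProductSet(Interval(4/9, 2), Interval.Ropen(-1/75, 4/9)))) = Union(ProductSet({2}, Interval.Ropen(-10, 2)), ProductSet(Range(1, 3, 1), Interval.Ropen(-1/75, 4/9)))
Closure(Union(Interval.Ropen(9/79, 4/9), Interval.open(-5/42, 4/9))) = Interval(-5/42, 4/9)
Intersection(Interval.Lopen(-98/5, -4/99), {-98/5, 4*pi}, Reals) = EmptySet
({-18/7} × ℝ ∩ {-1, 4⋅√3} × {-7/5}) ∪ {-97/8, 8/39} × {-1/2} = {-97/8, 8/39} × {-1/2}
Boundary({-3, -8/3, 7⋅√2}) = {-3, -8/3, 7⋅√2}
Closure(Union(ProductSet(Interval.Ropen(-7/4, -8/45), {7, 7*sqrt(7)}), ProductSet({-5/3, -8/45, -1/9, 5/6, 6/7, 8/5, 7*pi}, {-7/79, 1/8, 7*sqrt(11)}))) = Union(ProductSet({-5/3, -8/45, -1/9, 5/6, 6/7, 8/5, 7*pi}, {-7/79, 1/8, 7*sqrt(11)}), ProductSet(Interval(-7/4, -8/45), {7, 7*sqrt(7)}))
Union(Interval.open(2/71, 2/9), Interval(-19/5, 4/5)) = Interval(-19/5, 4/5)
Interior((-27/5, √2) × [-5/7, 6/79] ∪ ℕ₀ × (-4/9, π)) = ((-27/5, √2) \ ℕ₀ \ (-27/5, √2) × (-5/7, 6/79)) ∪ (((-27/5, √2) ∪ ((-27/5, √2) \ ℕ₀)) × (-5/7, -4/9)) ∪ (((ℕ₀ \ ({-27/5, √2} ∪ (ℕ₀ \ (-27/5, √2)))) ∪ (ℕ₀ \ ([-27/5, √2] ∪ (ℕ₀ \ (-27/5, √2)))) ∪ ({0, 1} \ ({-27/5, √2} ∪ (ℕ₀ \ (-27/5, √2))))) × (-4/9, 6/79))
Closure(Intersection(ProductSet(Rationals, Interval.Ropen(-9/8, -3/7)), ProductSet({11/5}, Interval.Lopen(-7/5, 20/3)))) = ProductSet({11/5}, Interval(-9/8, -3/7))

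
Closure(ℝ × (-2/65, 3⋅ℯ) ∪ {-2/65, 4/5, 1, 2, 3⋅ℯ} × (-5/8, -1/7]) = (ℝ × [-2/65, 3⋅ℯ]) ∪ ({-2/65, 4/5, 1, 2, 3⋅ℯ} × [-5/8, -1/7])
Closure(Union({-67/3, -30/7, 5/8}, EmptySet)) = {-67/3, -30/7, 5/8}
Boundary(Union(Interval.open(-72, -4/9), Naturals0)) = Union(Complement(Naturals0, Interval.open(-72, -4/9)), {-72, -4/9})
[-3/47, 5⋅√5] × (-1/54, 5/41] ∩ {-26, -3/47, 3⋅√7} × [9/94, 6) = {-3/47, 3⋅√7} × [9/94, 5/41]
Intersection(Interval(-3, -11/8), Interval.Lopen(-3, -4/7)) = Interval.Lopen(-3, -11/8)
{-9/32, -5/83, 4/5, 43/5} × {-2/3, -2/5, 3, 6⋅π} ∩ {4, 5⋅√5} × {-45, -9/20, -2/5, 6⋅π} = ∅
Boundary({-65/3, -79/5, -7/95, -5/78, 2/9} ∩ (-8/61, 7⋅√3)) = {-7/95, -5/78, 2/9}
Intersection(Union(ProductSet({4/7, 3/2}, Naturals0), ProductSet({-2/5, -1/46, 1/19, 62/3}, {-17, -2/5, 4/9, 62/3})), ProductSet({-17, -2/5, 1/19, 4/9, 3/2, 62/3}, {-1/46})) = EmptySet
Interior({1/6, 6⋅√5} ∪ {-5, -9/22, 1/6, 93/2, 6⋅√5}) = ∅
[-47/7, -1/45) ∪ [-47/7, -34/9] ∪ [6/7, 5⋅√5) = [-47/7, -1/45) ∪ [6/7, 5⋅√5)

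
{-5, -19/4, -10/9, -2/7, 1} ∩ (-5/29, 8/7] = {1}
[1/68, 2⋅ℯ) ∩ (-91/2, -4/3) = ∅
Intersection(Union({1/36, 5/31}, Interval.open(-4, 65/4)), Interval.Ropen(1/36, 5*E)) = Interval.Ropen(1/36, 5*E)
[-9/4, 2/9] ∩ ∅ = ∅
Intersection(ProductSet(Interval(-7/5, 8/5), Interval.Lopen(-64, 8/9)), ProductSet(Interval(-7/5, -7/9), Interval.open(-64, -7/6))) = ProductSet(Interval(-7/5, -7/9), Interval.open(-64, -7/6))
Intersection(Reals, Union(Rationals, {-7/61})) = Rationals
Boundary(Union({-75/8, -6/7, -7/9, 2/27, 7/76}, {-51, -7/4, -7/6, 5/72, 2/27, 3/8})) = {-51, -75/8, -7/4, -7/6, -6/7, -7/9, 5/72, 2/27, 7/76, 3/8}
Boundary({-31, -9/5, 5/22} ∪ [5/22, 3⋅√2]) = {-31, -9/5, 5/22, 3⋅√2}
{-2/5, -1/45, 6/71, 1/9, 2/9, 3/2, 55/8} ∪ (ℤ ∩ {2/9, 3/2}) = {-2/5, -1/45, 6/71, 1/9, 2/9, 3/2, 55/8}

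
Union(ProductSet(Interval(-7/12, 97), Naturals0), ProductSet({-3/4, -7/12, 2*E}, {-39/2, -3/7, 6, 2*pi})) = Union(ProductSet({-3/4, -7/12, 2*E}, {-39/2, -3/7, 6, 2*pi}), ProductSet(Interval(-7/12, 97), Naturals0))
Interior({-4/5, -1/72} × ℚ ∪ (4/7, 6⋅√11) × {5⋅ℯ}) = ∅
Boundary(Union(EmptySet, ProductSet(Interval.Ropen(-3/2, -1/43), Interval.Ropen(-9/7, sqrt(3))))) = Union(ProductSet({-3/2, -1/43}, Interval(-9/7, sqrt(3))), ProductSet(Interval(-3/2, -1/43), {-9/7, sqrt(3)}))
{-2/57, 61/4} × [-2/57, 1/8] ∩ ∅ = ∅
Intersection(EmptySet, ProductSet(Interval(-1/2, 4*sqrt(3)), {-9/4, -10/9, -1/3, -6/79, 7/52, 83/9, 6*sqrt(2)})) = EmptySet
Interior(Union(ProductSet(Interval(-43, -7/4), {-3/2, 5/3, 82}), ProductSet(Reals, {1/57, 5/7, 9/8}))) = EmptySet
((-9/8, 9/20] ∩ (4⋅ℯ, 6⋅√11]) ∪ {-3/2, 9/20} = {-3/2, 9/20}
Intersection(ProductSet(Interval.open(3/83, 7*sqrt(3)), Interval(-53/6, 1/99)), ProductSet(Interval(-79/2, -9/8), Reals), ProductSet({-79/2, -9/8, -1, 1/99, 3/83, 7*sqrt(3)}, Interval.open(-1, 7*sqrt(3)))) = EmptySet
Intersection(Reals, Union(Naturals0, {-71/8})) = Union({-71/8}, Naturals0)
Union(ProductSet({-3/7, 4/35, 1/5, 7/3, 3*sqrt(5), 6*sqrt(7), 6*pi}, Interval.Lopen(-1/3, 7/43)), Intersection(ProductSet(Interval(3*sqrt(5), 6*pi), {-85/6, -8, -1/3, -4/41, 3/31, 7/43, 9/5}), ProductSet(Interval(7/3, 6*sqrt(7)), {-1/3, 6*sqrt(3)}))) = Union(ProductSet({-3/7, 4/35, 1/5, 7/3, 3*sqrt(5), 6*sqrt(7), 6*pi}, Interval.Lopen(-1/3, 7/43)), ProductSet(Interval(3*sqrt(5), 6*sqrt(7)), {-1/3}))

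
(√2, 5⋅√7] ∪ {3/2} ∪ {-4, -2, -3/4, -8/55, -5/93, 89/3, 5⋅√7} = {-4, -2, -3/4, -8/55, -5/93, 89/3} ∪ (√2, 5⋅√7]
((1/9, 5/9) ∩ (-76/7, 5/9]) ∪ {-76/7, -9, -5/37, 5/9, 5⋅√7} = {-76/7, -9, -5/37, 5⋅√7} ∪ (1/9, 5/9]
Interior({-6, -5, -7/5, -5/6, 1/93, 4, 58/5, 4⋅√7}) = ∅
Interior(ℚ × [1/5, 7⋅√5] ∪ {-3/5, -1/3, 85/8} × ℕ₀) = ∅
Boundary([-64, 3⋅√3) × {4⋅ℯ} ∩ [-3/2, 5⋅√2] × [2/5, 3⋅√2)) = ∅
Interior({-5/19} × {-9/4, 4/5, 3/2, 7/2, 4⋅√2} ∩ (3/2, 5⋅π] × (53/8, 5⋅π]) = ∅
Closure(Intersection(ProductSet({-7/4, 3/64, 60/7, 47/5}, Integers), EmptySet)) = EmptySet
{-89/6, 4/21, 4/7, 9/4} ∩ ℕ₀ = ∅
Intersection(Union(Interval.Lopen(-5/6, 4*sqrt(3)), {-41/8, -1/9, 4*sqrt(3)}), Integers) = Range(0, 7, 1)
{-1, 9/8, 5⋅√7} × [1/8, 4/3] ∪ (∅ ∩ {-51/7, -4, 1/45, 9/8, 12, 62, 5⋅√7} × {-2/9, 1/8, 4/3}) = {-1, 9/8, 5⋅√7} × [1/8, 4/3]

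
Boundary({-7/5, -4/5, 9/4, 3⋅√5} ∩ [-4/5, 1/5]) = {-4/5}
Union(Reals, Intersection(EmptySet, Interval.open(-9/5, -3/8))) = Reals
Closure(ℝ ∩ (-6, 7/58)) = [-6, 7/58]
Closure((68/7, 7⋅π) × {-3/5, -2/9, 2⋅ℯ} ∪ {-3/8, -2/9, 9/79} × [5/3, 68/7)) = ({-3/8, -2/9, 9/79} × [5/3, 68/7]) ∪ ([68/7, 7⋅π] × {-3/5, -2/9, 2⋅ℯ})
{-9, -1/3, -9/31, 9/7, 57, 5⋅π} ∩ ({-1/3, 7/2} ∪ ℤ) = {-9, -1/3, 57}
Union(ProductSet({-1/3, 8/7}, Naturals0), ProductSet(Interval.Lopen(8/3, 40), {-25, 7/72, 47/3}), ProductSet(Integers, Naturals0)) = Union(ProductSet(Interval.Lopen(8/3, 40), {-25, 7/72, 47/3}), ProductSet(Union({-1/3, 8/7}, Integers), Naturals0))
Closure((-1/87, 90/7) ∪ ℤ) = ℤ ∪ [-1/87, 90/7]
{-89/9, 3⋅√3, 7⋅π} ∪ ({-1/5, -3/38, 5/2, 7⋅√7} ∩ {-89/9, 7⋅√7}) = {-89/9, 3⋅√3, 7⋅√7, 7⋅π}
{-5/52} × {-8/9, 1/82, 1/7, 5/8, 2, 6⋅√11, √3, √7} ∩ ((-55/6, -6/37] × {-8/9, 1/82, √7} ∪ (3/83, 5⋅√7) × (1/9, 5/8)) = ∅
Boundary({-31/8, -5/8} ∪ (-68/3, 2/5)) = {-68/3, 2/5}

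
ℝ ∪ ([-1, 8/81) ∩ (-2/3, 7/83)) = (-∞, ∞)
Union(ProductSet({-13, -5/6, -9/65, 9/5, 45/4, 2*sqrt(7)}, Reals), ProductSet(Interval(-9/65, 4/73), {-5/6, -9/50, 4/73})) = Union(ProductSet({-13, -5/6, -9/65, 9/5, 45/4, 2*sqrt(7)}, Reals), ProductSet(Interval(-9/65, 4/73), {-5/6, -9/50, 4/73}))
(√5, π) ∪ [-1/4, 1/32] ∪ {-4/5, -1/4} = {-4/5} ∪ [-1/4, 1/32] ∪ (√5, π)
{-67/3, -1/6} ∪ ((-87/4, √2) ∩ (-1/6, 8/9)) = {-67/3} ∪ [-1/6, 8/9)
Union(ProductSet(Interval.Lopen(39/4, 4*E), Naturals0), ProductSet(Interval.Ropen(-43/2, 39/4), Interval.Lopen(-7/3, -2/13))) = Union(ProductSet(Interval.Ropen(-43/2, 39/4), Interval.Lopen(-7/3, -2/13)), ProductSet(Interval.Lopen(39/4, 4*E), Naturals0))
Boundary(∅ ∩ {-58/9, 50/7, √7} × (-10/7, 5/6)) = ∅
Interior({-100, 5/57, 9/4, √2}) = ∅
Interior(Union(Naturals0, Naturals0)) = EmptySet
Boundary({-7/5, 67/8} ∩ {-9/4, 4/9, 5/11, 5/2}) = ∅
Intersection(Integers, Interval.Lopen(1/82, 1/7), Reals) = EmptySet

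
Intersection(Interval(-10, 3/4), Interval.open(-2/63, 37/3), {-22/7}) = EmptySet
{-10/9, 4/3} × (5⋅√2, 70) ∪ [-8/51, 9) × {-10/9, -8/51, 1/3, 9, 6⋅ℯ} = ({-10/9, 4/3} × (5⋅√2, 70)) ∪ ([-8/51, 9) × {-10/9, -8/51, 1/3, 9, 6⋅ℯ})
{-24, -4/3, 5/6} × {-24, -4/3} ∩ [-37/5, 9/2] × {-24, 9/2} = {-4/3, 5/6} × {-24}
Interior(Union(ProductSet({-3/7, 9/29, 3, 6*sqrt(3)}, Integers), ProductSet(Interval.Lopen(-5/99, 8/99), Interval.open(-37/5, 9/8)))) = ProductSet(Interval.open(-5/99, 8/99), Interval.open(-37/5, 9/8))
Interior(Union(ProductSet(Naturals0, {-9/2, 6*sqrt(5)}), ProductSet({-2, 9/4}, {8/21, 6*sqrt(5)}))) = EmptySet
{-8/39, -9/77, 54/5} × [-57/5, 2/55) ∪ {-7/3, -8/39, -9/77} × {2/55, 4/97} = ({-7/3, -8/39, -9/77} × {2/55, 4/97}) ∪ ({-8/39, -9/77, 54/5} × [-57/5, 2/55))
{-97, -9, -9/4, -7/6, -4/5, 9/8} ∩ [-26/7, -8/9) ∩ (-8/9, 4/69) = ∅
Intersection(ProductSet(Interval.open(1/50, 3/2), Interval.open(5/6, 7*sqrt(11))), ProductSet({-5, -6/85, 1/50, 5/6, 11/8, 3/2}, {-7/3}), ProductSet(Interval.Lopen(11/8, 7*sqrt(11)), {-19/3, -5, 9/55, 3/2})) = EmptySet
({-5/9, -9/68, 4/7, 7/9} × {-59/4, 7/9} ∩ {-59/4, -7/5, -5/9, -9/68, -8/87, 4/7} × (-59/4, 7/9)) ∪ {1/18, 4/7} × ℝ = {1/18, 4/7} × ℝ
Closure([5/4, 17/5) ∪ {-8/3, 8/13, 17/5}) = {-8/3, 8/13} ∪ [5/4, 17/5]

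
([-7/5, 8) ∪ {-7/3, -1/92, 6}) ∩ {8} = ∅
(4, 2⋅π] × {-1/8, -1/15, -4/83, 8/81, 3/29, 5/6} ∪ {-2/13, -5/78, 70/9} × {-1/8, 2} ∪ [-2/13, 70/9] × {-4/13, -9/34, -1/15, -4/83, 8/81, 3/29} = ({-2/13, -5/78, 70/9} × {-1/8, 2}) ∪ ([-2/13, 70/9] × {-4/13, -9/34, -1/15, -4/83, 8/81, 3/29}) ∪ ((4, 2⋅π] × {-1/8, -1/15, -4/83, 8/81, 3/29, 5/6})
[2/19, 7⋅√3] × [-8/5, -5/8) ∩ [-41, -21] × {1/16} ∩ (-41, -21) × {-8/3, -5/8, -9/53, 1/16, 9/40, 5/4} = ∅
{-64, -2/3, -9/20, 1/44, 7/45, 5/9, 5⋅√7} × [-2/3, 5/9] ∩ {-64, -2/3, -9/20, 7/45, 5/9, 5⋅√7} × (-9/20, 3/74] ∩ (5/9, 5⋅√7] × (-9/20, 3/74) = {5⋅√7} × (-9/20, 3/74)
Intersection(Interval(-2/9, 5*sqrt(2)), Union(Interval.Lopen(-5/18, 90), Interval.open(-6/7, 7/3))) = Interval(-2/9, 5*sqrt(2))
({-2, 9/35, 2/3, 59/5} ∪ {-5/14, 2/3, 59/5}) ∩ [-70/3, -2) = ∅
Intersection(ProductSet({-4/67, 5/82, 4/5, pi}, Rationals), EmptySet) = EmptySet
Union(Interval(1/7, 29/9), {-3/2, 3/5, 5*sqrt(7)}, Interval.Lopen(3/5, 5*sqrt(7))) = Union({-3/2}, Interval(1/7, 5*sqrt(7)))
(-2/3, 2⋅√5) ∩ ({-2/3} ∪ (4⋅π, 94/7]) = ∅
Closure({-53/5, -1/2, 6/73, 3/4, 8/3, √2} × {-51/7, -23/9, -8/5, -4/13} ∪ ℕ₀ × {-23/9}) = (ℕ₀ × {-23/9}) ∪ ({-53/5, -1/2, 6/73, 3/4, 8/3, √2} × {-51/7, -23/9, -8/5, -4/13})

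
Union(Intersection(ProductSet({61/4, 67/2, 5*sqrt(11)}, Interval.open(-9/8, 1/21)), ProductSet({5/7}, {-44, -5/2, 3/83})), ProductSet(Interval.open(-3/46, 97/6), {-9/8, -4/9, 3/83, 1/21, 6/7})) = ProductSet(Interval.open(-3/46, 97/6), {-9/8, -4/9, 3/83, 1/21, 6/7})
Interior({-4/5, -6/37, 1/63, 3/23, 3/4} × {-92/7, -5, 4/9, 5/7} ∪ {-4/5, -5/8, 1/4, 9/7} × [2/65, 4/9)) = ∅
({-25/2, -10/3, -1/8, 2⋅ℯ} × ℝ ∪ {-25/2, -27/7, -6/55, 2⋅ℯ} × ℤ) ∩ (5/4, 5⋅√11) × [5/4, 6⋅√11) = {2⋅ℯ} × [5/4, 6⋅√11)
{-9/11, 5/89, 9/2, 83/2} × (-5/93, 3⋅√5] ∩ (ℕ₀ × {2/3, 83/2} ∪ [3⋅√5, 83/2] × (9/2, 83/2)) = {83/2} × (9/2, 3⋅√5]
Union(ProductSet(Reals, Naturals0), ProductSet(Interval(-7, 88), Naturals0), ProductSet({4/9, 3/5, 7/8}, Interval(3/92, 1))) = Union(ProductSet({4/9, 3/5, 7/8}, Interval(3/92, 1)), ProductSet(Interval(-oo, oo), Naturals0))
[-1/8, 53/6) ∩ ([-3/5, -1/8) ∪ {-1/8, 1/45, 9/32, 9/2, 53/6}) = {-1/8, 1/45, 9/32, 9/2}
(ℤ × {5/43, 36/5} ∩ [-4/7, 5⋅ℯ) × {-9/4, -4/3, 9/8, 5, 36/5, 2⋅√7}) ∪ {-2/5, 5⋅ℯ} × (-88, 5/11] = ({0, 1, …, 13} × {36/5}) ∪ ({-2/5, 5⋅ℯ} × (-88, 5/11])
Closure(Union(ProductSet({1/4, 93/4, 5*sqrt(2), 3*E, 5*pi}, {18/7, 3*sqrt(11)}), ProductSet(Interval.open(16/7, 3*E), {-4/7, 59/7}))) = Union(ProductSet({1/4, 93/4, 5*sqrt(2), 3*E, 5*pi}, {18/7, 3*sqrt(11)}), ProductSet(Interval(16/7, 3*E), {-4/7, 59/7}))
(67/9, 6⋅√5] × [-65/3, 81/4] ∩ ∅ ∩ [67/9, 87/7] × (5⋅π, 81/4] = ∅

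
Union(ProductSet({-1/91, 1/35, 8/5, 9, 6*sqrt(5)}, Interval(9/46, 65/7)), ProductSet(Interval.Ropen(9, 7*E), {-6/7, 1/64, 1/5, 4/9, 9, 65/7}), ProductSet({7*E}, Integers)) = Union(ProductSet({7*E}, Integers), ProductSet({-1/91, 1/35, 8/5, 9, 6*sqrt(5)}, Interval(9/46, 65/7)), ProductSet(Interval.Ropen(9, 7*E), {-6/7, 1/64, 1/5, 4/9, 9, 65/7}))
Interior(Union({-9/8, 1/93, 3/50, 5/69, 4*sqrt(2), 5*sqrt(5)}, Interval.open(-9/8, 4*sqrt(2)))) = Interval.open(-9/8, 4*sqrt(2))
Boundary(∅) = ∅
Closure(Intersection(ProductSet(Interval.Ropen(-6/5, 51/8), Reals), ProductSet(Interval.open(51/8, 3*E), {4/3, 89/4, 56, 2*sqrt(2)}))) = EmptySet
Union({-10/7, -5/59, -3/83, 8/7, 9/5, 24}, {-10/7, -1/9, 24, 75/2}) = {-10/7, -1/9, -5/59, -3/83, 8/7, 9/5, 24, 75/2}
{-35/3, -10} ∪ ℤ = ℤ ∪ {-35/3}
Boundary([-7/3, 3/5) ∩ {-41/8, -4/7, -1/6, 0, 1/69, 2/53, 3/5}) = {-4/7, -1/6, 0, 1/69, 2/53}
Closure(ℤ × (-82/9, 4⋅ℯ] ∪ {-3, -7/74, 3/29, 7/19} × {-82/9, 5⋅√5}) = (ℤ × [-82/9, 4⋅ℯ]) ∪ ({-3, -7/74, 3/29, 7/19} × {-82/9, 5⋅√5})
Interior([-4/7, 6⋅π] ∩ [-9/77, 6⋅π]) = (-9/77, 6⋅π)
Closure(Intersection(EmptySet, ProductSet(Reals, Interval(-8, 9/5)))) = EmptySet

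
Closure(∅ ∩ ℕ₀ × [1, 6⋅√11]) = ∅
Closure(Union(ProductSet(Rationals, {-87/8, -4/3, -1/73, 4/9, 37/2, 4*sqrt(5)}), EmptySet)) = ProductSet(Reals, {-87/8, -4/3, -1/73, 4/9, 37/2, 4*sqrt(5)})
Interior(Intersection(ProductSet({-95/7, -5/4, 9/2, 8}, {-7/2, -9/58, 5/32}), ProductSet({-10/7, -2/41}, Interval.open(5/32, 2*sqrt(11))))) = EmptySet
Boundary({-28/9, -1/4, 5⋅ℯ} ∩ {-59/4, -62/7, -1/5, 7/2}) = ∅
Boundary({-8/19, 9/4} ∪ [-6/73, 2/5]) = {-8/19, -6/73, 2/5, 9/4}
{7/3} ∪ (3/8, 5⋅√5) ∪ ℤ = ℤ ∪ (3/8, 5⋅√5)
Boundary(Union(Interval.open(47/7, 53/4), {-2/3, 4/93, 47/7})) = {-2/3, 4/93, 47/7, 53/4}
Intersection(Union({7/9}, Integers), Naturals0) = Naturals0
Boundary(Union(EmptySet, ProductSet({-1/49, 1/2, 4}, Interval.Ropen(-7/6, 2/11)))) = ProductSet({-1/49, 1/2, 4}, Interval(-7/6, 2/11))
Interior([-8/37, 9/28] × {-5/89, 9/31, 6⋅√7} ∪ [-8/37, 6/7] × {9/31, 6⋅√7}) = ∅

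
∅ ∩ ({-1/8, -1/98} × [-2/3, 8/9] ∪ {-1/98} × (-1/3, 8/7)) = ∅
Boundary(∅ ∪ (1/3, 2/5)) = {1/3, 2/5}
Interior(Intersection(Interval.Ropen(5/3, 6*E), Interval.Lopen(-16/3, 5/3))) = EmptySet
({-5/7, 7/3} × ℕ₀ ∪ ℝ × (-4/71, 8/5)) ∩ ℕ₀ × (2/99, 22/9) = ℕ₀ × (2/99, 8/5)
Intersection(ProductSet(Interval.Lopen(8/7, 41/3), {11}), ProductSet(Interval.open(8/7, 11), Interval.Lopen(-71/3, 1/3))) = EmptySet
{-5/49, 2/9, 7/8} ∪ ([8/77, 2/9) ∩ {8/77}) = {-5/49, 8/77, 2/9, 7/8}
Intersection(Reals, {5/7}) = {5/7}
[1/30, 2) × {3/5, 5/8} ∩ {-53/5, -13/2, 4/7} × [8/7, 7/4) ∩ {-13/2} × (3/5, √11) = ∅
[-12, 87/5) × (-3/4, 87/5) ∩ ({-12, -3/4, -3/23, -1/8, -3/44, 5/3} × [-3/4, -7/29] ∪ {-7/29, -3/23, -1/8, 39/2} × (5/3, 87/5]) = ({-7/29, -3/23, -1/8} × (5/3, 87/5)) ∪ ({-12, -3/4, -3/23, -1/8, -3/44, 5/3} × (-3/4, -7/29])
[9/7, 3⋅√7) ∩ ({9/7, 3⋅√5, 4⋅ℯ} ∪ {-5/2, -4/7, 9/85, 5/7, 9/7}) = {9/7, 3⋅√5}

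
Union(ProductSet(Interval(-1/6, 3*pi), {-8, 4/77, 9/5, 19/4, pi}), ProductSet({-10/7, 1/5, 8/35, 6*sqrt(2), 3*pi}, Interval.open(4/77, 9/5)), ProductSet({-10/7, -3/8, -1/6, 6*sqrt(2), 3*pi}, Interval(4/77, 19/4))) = Union(ProductSet({-10/7, -3/8, -1/6, 6*sqrt(2), 3*pi}, Interval(4/77, 19/4)), ProductSet({-10/7, 1/5, 8/35, 6*sqrt(2), 3*pi}, Interval.open(4/77, 9/5)), ProductSet(Interval(-1/6, 3*pi), {-8, 4/77, 9/5, 19/4, pi}))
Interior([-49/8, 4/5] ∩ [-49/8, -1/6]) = (-49/8, -1/6)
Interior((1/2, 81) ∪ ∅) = (1/2, 81)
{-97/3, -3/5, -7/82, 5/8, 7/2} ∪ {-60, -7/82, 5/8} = {-60, -97/3, -3/5, -7/82, 5/8, 7/2}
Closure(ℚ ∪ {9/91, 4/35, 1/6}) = ℝ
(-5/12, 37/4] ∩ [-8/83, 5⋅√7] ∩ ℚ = ℚ ∩ [-8/83, 37/4]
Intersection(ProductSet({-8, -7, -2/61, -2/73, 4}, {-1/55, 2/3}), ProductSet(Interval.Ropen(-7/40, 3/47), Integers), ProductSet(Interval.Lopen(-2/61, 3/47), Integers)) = EmptySet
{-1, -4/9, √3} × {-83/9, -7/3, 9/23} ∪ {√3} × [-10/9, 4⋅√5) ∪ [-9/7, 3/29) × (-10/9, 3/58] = ({-1, -4/9, √3} × {-83/9, -7/3, 9/23}) ∪ ([-9/7, 3/29) × (-10/9, 3/58]) ∪ ({√3} × [-10/9, 4⋅√5))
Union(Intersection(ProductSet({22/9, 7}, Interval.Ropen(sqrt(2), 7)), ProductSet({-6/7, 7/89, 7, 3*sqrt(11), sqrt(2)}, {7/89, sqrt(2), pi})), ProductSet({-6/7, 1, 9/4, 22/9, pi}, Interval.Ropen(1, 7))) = Union(ProductSet({7}, {sqrt(2), pi}), ProductSet({-6/7, 1, 9/4, 22/9, pi}, Interval.Ropen(1, 7)))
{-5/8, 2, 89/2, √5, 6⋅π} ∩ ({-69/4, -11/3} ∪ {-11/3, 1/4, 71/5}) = ∅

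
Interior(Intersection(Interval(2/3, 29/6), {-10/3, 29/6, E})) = EmptySet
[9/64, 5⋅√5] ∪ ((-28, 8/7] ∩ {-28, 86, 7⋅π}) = [9/64, 5⋅√5]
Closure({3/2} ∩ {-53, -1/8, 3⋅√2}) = ∅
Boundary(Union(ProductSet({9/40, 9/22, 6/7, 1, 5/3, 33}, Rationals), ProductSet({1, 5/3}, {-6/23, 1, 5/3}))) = ProductSet({9/40, 9/22, 6/7, 1, 5/3, 33}, Reals)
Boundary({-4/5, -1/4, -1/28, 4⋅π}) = {-4/5, -1/4, -1/28, 4⋅π}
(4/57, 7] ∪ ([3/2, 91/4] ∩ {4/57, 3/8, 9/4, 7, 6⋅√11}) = (4/57, 7] ∪ {6⋅√11}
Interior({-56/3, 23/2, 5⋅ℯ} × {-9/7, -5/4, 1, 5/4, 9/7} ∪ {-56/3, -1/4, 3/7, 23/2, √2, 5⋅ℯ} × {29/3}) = ∅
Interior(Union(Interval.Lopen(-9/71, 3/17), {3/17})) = Interval.open(-9/71, 3/17)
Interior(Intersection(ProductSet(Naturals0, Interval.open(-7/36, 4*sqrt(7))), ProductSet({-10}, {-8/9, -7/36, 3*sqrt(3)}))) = EmptySet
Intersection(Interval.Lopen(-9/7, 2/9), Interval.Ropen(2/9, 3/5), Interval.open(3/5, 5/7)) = EmptySet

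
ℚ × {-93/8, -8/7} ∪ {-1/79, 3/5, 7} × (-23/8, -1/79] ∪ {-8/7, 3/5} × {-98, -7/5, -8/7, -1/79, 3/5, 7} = (ℚ × {-93/8, -8/7}) ∪ ({-1/79, 3/5, 7} × (-23/8, -1/79]) ∪ ({-8/7, 3/5} × {-98, -7/5, -8/7, -1/79, 3/5, 7})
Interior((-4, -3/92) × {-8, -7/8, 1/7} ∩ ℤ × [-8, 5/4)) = ∅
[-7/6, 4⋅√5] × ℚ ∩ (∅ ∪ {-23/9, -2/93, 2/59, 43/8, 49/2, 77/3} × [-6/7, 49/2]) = {-2/93, 2/59, 43/8} × (ℚ ∩ [-6/7, 49/2])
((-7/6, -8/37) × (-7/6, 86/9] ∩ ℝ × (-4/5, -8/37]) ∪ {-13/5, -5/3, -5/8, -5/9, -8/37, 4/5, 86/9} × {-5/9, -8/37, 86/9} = ((-7/6, -8/37) × (-4/5, -8/37]) ∪ ({-13/5, -5/3, -5/8, -5/9, -8/37, 4/5, 86/9} × {-5/9, -8/37, 86/9})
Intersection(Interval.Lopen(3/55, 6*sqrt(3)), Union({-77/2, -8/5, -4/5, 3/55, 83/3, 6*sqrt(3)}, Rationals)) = Union({6*sqrt(3)}, Intersection(Interval.Lopen(3/55, 6*sqrt(3)), Rationals))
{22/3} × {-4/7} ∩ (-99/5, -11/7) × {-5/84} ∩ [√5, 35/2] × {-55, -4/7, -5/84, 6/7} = ∅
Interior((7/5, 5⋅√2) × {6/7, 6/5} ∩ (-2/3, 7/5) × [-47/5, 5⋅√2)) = ∅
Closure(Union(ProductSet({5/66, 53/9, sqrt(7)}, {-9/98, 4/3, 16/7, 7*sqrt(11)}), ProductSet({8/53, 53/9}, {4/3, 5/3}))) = Union(ProductSet({8/53, 53/9}, {4/3, 5/3}), ProductSet({5/66, 53/9, sqrt(7)}, {-9/98, 4/3, 16/7, 7*sqrt(11)}))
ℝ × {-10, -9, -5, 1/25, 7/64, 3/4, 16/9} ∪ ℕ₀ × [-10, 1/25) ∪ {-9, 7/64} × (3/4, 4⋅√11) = (ℕ₀ × [-10, 1/25)) ∪ (ℝ × {-10, -9, -5, 1/25, 7/64, 3/4, 16/9}) ∪ ({-9, 7/64} × (3/4, 4⋅√11))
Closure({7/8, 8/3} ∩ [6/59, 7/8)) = ∅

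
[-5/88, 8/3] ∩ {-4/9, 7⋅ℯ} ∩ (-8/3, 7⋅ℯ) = ∅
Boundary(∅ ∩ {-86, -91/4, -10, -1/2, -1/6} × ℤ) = ∅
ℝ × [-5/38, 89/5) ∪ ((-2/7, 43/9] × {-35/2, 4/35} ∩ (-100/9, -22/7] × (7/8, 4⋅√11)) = ℝ × [-5/38, 89/5)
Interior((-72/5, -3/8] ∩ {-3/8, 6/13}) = ∅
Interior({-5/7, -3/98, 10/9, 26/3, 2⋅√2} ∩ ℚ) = ∅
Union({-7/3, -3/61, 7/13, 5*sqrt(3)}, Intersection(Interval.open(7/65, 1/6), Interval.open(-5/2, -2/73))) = {-7/3, -3/61, 7/13, 5*sqrt(3)}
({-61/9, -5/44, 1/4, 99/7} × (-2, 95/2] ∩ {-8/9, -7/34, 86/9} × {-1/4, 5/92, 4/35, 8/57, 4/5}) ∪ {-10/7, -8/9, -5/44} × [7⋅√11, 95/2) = {-10/7, -8/9, -5/44} × [7⋅√11, 95/2)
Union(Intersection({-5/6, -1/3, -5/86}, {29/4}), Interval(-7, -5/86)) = Interval(-7, -5/86)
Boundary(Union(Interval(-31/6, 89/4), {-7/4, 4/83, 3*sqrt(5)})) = {-31/6, 89/4}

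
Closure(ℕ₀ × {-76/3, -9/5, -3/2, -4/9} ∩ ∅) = ∅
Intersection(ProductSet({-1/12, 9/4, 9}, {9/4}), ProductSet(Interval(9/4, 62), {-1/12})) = EmptySet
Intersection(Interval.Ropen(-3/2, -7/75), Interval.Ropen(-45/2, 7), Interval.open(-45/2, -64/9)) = EmptySet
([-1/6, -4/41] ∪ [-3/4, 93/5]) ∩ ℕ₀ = {0, 1, …, 18}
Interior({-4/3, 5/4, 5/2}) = ∅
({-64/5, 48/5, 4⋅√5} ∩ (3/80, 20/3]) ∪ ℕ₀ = ℕ₀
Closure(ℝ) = ℝ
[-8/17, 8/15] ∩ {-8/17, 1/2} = {-8/17, 1/2}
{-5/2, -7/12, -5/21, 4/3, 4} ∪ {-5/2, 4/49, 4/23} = {-5/2, -7/12, -5/21, 4/49, 4/23, 4/3, 4}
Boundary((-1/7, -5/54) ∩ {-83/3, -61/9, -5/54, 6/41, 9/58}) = ∅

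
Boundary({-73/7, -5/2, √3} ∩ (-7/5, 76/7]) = {√3}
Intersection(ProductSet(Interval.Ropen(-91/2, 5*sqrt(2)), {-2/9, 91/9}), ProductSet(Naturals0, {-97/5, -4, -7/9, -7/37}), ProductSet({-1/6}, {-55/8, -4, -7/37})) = EmptySet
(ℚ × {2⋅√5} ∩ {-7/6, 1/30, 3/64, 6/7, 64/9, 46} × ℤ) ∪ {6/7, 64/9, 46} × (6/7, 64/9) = {6/7, 64/9, 46} × (6/7, 64/9)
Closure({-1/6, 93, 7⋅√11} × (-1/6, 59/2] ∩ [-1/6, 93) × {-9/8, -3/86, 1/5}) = {-1/6, 7⋅√11} × {-3/86, 1/5}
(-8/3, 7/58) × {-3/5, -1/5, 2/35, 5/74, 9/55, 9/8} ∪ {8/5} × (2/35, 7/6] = ({8/5} × (2/35, 7/6]) ∪ ((-8/3, 7/58) × {-3/5, -1/5, 2/35, 5/74, 9/55, 9/8})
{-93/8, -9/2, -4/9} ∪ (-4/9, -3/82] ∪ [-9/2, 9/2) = {-93/8} ∪ [-9/2, 9/2)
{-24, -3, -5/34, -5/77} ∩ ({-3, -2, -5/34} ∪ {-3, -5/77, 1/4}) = {-3, -5/34, -5/77}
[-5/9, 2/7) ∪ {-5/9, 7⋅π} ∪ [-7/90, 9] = [-5/9, 9] ∪ {7⋅π}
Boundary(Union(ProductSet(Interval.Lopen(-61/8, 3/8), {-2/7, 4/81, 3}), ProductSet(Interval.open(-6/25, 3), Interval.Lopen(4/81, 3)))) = Union(ProductSet({-6/25, 3}, Interval(4/81, 3)), ProductSet(Interval(-61/8, 3/8), {-2/7, 4/81, 3}), ProductSet(Interval(-6/25, 3), {4/81, 3}))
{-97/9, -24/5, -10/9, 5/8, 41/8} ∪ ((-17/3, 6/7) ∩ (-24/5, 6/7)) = {-97/9, 41/8} ∪ [-24/5, 6/7)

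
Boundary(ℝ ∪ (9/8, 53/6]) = ∅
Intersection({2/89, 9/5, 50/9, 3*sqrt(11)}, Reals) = {2/89, 9/5, 50/9, 3*sqrt(11)}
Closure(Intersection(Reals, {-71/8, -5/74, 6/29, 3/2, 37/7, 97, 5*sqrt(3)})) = {-71/8, -5/74, 6/29, 3/2, 37/7, 97, 5*sqrt(3)}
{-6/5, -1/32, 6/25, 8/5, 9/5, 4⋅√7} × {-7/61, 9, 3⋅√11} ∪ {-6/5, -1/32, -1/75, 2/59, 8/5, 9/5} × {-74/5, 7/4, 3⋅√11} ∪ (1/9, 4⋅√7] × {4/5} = ((1/9, 4⋅√7] × {4/5}) ∪ ({-6/5, -1/32, -1/75, 2/59, 8/5, 9/5} × {-74/5, 7/4, 3⋅√11}) ∪ ({-6/5, -1/32, 6/25, 8/5, 9/5, 4⋅√7} × {-7/61, 9, 3⋅√11})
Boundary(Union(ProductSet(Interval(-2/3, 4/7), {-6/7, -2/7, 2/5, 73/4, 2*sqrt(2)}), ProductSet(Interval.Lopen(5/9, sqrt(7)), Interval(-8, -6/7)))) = Union(ProductSet({5/9, sqrt(7)}, Interval(-8, -6/7)), ProductSet(Interval(-2/3, 4/7), {-6/7, -2/7, 2/5, 73/4, 2*sqrt(2)}), ProductSet(Interval(5/9, sqrt(7)), {-8, -6/7}))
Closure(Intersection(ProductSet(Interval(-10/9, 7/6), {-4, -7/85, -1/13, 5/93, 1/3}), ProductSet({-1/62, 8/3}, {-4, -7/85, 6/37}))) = ProductSet({-1/62}, {-4, -7/85})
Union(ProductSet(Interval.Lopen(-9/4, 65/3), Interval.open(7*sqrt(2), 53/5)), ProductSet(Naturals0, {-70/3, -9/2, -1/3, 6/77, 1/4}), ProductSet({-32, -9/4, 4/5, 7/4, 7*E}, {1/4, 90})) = Union(ProductSet({-32, -9/4, 4/5, 7/4, 7*E}, {1/4, 90}), ProductSet(Interval.Lopen(-9/4, 65/3), Interval.open(7*sqrt(2), 53/5)), ProductSet(Naturals0, {-70/3, -9/2, -1/3, 6/77, 1/4}))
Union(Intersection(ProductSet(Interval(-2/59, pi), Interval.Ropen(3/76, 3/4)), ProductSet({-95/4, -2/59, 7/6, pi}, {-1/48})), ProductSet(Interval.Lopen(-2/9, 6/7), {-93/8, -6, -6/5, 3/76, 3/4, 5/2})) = ProductSet(Interval.Lopen(-2/9, 6/7), {-93/8, -6, -6/5, 3/76, 3/4, 5/2})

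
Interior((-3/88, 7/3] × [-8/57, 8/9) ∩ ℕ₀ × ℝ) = ∅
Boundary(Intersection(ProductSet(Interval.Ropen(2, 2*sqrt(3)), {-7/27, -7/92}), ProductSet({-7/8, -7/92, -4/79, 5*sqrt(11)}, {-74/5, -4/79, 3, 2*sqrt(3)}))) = EmptySet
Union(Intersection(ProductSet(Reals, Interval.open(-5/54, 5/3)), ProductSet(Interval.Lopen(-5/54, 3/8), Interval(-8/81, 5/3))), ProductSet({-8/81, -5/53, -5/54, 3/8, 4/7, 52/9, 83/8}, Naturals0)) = Union(ProductSet({-8/81, -5/53, -5/54, 3/8, 4/7, 52/9, 83/8}, Naturals0), ProductSet(Interval.Lopen(-5/54, 3/8), Interval.open(-5/54, 5/3)))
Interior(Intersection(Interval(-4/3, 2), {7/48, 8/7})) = EmptySet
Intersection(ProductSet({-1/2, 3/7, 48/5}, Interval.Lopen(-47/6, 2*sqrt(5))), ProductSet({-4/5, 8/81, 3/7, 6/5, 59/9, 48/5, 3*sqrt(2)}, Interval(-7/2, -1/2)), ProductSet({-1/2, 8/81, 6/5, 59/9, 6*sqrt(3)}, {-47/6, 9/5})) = EmptySet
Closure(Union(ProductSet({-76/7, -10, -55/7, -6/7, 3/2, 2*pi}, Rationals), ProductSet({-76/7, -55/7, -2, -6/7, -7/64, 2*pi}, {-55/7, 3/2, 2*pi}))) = Union(ProductSet({-76/7, -10, -55/7, -6/7, 3/2, 2*pi}, Reals), ProductSet({-76/7, -55/7, -2, -6/7, -7/64, 2*pi}, {-55/7, 3/2, 2*pi}))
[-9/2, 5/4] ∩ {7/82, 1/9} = {7/82, 1/9}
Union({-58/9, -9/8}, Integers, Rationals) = Rationals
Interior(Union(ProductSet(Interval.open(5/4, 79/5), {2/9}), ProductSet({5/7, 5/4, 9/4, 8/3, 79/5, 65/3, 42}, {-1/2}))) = EmptySet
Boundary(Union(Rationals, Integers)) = Reals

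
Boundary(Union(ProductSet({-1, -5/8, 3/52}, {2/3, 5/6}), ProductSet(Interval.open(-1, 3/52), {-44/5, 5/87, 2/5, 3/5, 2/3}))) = Union(ProductSet({-1, -5/8, 3/52}, {2/3, 5/6}), ProductSet(Interval(-1, 3/52), {-44/5, 5/87, 2/5, 3/5, 2/3}))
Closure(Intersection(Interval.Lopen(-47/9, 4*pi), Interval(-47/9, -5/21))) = Interval(-47/9, -5/21)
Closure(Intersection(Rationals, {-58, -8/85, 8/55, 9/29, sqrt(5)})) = {-58, -8/85, 8/55, 9/29}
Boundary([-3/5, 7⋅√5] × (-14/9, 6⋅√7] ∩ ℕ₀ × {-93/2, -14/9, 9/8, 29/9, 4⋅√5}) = {0, 1, …, 15} × {9/8, 29/9, 4⋅√5}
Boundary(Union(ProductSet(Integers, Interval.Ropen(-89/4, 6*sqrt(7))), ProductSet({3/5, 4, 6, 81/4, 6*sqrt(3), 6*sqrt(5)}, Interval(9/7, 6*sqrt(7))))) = Union(ProductSet({3/5, 4, 6, 81/4, 6*sqrt(3), 6*sqrt(5)}, Interval(9/7, 6*sqrt(7))), ProductSet(Integers, Interval(-89/4, 6*sqrt(7))))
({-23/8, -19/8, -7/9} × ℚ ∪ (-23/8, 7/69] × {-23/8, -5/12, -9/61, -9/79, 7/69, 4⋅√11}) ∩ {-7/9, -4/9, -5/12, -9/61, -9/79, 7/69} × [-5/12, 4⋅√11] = ({-7/9} × (ℚ ∩ [-5/12, 4⋅√11])) ∪ ({-7/9, -4/9, -5/12, -9/61, -9/79, 7/69} × {-5/12, -9/61, -9/79, 7/69, 4⋅√11})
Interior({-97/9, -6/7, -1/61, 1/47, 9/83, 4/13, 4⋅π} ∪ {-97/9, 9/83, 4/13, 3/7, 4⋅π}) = ∅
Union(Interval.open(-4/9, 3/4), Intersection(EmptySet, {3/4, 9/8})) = Interval.open(-4/9, 3/4)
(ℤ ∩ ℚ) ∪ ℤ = ℤ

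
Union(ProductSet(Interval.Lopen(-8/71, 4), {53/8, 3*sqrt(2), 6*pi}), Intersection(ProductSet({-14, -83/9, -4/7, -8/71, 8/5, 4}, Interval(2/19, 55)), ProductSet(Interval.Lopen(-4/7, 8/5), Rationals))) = Union(ProductSet({-8/71, 8/5}, Intersection(Interval(2/19, 55), Rationals)), ProductSet(Interval.Lopen(-8/71, 4), {53/8, 3*sqrt(2), 6*pi}))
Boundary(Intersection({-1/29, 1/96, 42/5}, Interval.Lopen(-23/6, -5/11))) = EmptySet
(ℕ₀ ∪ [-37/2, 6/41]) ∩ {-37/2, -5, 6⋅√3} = {-37/2, -5}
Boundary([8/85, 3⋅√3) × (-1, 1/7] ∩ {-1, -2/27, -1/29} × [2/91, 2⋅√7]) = ∅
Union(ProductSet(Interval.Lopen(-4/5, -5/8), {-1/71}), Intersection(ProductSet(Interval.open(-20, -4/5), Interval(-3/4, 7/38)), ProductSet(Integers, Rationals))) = Union(ProductSet(Interval.Lopen(-4/5, -5/8), {-1/71}), ProductSet(Range(-19, 0, 1), Intersection(Interval(-3/4, 7/38), Rationals)))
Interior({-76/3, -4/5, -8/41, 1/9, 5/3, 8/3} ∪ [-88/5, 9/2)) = (-88/5, 9/2)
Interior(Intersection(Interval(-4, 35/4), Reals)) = Interval.open(-4, 35/4)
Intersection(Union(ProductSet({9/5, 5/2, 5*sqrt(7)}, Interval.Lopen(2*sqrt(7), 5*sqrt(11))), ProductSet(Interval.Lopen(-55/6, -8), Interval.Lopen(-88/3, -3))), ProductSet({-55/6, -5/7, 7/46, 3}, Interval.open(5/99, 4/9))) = EmptySet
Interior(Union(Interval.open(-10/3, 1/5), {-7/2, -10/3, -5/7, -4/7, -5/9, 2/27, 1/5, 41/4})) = Interval.open(-10/3, 1/5)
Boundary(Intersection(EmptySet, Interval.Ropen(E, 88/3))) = EmptySet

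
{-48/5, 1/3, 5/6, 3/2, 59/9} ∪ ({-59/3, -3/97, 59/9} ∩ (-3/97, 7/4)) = {-48/5, 1/3, 5/6, 3/2, 59/9}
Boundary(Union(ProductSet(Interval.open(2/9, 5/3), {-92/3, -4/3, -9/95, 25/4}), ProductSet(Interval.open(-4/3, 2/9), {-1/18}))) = Union(ProductSet(Interval(-4/3, 2/9), {-1/18}), ProductSet(Interval(2/9, 5/3), {-92/3, -4/3, -9/95, 25/4}))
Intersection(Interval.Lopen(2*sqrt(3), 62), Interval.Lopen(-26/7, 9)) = Interval.Lopen(2*sqrt(3), 9)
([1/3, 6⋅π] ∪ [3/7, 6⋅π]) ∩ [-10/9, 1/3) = ∅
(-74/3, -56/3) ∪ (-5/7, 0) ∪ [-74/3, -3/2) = [-74/3, -3/2) ∪ (-5/7, 0)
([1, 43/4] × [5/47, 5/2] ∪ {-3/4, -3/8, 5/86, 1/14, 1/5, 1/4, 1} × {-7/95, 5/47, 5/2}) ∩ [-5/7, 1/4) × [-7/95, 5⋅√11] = {-3/8, 5/86, 1/14, 1/5} × {-7/95, 5/47, 5/2}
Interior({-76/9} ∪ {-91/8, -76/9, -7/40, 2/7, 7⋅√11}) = ∅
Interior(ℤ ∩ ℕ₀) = ∅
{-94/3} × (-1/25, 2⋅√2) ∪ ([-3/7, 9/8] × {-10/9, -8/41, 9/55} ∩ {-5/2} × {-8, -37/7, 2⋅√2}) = {-94/3} × (-1/25, 2⋅√2)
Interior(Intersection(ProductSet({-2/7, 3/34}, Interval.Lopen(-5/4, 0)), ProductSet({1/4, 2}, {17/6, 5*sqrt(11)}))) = EmptySet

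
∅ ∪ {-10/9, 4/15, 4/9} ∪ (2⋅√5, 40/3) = {-10/9, 4/15, 4/9} ∪ (2⋅√5, 40/3)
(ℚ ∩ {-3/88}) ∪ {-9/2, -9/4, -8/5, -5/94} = {-9/2, -9/4, -8/5, -5/94, -3/88}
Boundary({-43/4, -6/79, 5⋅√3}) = {-43/4, -6/79, 5⋅√3}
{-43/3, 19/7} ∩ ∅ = ∅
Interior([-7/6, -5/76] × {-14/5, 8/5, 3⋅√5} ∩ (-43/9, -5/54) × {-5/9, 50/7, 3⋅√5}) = ∅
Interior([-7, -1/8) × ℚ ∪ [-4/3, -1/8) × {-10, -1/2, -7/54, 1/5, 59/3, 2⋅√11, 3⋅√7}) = ∅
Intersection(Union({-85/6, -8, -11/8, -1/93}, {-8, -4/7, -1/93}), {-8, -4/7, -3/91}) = {-8, -4/7}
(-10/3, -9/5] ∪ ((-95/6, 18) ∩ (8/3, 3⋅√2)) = (-10/3, -9/5] ∪ (8/3, 3⋅√2)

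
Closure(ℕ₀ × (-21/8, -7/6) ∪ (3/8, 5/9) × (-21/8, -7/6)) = ((ℕ₀ ∪ (3/8, 5/9)) × (-21/8, -7/6)) ∪ (({3/8, 5/9} ∪ (ℕ₀ \ (3/8, 5/9))) × [-21/8, -7/6]) ∪ ((ℕ₀ ∪ [3/8, 5/9] ∪ (ℕ₀ \ (3/8, 5/9))) × {-21/8, -7/6})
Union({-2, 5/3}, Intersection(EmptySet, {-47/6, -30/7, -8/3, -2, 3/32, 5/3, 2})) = {-2, 5/3}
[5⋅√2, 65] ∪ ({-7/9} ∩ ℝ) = {-7/9} ∪ [5⋅√2, 65]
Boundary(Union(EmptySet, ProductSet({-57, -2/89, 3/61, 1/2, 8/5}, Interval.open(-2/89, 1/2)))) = ProductSet({-57, -2/89, 3/61, 1/2, 8/5}, Interval(-2/89, 1/2))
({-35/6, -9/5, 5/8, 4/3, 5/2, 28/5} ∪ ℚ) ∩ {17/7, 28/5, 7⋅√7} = {17/7, 28/5}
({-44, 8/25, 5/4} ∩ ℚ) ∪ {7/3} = {-44, 8/25, 5/4, 7/3}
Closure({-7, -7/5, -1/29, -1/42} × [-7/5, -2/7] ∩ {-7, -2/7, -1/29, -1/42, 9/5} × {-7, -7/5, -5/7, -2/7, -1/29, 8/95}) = {-7, -1/29, -1/42} × {-7/5, -5/7, -2/7}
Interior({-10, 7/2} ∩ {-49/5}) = ∅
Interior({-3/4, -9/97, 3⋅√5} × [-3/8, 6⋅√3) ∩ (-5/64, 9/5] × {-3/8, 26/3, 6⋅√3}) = ∅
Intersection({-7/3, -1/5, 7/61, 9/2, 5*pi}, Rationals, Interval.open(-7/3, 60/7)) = {-1/5, 7/61, 9/2}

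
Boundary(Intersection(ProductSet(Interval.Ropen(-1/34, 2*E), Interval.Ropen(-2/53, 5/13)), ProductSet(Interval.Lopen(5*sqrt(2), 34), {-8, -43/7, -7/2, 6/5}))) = EmptySet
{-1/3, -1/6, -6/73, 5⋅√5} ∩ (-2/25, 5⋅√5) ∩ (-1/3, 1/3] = ∅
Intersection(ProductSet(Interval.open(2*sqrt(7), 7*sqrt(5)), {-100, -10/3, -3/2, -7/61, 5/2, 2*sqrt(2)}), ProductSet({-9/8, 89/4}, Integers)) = EmptySet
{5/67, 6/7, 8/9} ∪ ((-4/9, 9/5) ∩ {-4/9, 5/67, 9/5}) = {5/67, 6/7, 8/9}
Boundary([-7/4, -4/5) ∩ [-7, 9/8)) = {-7/4, -4/5}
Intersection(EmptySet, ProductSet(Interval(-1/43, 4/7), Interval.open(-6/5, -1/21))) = EmptySet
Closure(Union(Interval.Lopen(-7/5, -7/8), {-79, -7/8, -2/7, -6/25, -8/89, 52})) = Union({-79, -2/7, -6/25, -8/89, 52}, Interval(-7/5, -7/8))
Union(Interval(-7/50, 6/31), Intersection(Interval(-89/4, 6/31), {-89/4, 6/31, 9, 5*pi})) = Union({-89/4}, Interval(-7/50, 6/31))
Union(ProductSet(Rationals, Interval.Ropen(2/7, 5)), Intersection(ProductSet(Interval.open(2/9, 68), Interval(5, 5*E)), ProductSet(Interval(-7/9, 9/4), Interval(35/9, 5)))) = Union(ProductSet(Interval.Lopen(2/9, 9/4), {5}), ProductSet(Rationals, Interval.Ropen(2/7, 5)))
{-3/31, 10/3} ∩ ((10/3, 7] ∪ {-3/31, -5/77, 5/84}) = {-3/31}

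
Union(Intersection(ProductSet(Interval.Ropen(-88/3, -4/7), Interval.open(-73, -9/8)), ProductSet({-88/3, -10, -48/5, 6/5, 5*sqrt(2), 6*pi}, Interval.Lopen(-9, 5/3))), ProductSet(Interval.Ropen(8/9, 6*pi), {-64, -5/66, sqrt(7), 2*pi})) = Union(ProductSet({-88/3, -10, -48/5}, Interval.open(-9, -9/8)), ProductSet(Interval.Ropen(8/9, 6*pi), {-64, -5/66, sqrt(7), 2*pi}))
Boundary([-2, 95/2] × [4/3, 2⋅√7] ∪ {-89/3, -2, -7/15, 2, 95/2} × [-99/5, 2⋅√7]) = ([-2, 95/2] × {4/3, 2⋅√7}) ∪ ({-89/3, -2, 95/2} × [-99/5, 2⋅√7]) ∪ ({-89/3, -2, -7/15, 2, 95/2} × ([-99/5, 4/3] ∪ {2⋅√7}))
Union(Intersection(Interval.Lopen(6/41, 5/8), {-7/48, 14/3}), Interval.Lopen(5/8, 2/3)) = Interval.Lopen(5/8, 2/3)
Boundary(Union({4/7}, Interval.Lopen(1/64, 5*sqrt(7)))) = {1/64, 5*sqrt(7)}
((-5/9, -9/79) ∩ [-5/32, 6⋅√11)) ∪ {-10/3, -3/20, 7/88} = {-10/3, 7/88} ∪ [-5/32, -9/79)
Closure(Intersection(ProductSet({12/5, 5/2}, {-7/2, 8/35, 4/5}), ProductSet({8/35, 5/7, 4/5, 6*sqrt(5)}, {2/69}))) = EmptySet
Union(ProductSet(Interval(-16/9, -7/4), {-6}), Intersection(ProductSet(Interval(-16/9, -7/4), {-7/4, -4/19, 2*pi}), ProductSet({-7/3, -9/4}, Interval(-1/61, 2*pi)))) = ProductSet(Interval(-16/9, -7/4), {-6})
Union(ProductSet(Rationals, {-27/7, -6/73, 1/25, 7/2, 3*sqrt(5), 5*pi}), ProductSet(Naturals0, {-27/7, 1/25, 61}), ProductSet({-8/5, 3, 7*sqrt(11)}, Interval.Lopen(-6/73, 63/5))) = Union(ProductSet({-8/5, 3, 7*sqrt(11)}, Interval.Lopen(-6/73, 63/5)), ProductSet(Naturals0, {-27/7, 1/25, 61}), ProductSet(Rationals, {-27/7, -6/73, 1/25, 7/2, 3*sqrt(5), 5*pi}))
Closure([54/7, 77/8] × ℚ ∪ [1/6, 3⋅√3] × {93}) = ([54/7, 77/8] × ℝ) ∪ ([1/6, 3⋅√3] × {93})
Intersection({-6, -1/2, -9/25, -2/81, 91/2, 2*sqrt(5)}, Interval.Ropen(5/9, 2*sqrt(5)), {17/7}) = EmptySet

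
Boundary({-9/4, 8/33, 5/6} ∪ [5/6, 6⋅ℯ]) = {-9/4, 8/33, 5/6, 6⋅ℯ}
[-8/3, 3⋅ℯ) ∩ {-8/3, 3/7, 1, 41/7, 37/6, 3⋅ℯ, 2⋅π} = {-8/3, 3/7, 1, 41/7, 37/6, 2⋅π}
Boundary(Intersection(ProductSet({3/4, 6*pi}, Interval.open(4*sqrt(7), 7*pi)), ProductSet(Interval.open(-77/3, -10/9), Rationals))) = EmptySet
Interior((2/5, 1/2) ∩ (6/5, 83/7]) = ∅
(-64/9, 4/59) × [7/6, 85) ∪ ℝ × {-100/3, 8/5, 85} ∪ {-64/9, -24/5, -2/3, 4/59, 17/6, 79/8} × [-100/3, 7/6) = (ℝ × {-100/3, 8/5, 85}) ∪ ((-64/9, 4/59) × [7/6, 85)) ∪ ({-64/9, -24/5, -2/3, 4/59, 17/6, 79/8} × [-100/3, 7/6))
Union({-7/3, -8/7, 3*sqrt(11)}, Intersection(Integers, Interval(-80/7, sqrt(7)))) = Union({-7/3, -8/7, 3*sqrt(11)}, Range(-11, 3, 1))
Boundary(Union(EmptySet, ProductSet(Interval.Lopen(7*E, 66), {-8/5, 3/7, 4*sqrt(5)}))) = ProductSet(Interval(7*E, 66), {-8/5, 3/7, 4*sqrt(5)})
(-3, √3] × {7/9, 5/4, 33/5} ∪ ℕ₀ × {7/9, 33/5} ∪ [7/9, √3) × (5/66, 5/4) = (ℕ₀ × {7/9, 33/5}) ∪ ((-3, √3] × {7/9, 5/4, 33/5}) ∪ ([7/9, √3) × (5/66, 5/4))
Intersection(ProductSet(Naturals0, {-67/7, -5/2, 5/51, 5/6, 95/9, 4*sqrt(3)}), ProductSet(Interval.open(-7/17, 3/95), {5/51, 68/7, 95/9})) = ProductSet(Range(0, 1, 1), {5/51, 95/9})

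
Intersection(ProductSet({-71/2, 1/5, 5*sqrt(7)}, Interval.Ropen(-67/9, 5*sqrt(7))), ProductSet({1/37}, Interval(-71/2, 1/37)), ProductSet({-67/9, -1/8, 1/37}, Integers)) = EmptySet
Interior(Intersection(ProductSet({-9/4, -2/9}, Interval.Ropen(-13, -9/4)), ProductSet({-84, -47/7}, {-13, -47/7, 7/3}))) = EmptySet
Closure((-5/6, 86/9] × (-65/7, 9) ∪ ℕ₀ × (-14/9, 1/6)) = (ℕ₀ × (-14/9, 1/6)) ∪ ({-5/6, 86/9} × [-65/7, 9]) ∪ ([-5/6, 86/9] × {-65/7, 9}) ∪ ((-5/6, 86/9] × (-65/7, 9)) ∪ (ℕ₀ \ (-5/6, 86/9) × [-14/9, 1/6])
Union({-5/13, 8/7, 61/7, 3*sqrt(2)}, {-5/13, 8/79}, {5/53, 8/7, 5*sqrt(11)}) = {-5/13, 5/53, 8/79, 8/7, 61/7, 5*sqrt(11), 3*sqrt(2)}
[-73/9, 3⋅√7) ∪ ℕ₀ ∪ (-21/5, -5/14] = [-73/9, 3⋅√7) ∪ ℕ₀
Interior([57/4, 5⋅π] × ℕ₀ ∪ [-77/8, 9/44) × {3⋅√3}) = ∅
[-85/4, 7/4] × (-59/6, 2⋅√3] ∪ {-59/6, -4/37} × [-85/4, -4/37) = ({-59/6, -4/37} × [-85/4, -4/37)) ∪ ([-85/4, 7/4] × (-59/6, 2⋅√3])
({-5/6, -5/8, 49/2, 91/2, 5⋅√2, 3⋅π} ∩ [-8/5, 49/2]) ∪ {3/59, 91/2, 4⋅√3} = {-5/6, -5/8, 3/59, 49/2, 91/2, 5⋅√2, 4⋅√3, 3⋅π}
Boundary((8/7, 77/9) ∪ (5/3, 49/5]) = {8/7, 49/5}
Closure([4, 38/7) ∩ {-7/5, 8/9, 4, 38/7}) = {4}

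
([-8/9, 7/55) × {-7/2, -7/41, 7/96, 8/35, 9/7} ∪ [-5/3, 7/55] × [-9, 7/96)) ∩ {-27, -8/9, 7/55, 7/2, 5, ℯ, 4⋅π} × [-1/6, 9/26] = ({-8/9} × {7/96, 8/35}) ∪ ({-8/9, 7/55} × [-1/6, 7/96))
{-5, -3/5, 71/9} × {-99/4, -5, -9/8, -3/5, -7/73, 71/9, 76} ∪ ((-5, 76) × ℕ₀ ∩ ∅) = {-5, -3/5, 71/9} × {-99/4, -5, -9/8, -3/5, -7/73, 71/9, 76}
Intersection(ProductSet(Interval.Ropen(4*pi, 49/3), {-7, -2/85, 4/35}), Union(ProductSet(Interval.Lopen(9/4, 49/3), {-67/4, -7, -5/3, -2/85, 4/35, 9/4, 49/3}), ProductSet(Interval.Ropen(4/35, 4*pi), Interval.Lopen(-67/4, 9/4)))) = ProductSet(Interval.Ropen(4*pi, 49/3), {-7, -2/85, 4/35})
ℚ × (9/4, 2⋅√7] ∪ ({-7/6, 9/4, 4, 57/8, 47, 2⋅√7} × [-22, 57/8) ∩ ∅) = ℚ × (9/4, 2⋅√7]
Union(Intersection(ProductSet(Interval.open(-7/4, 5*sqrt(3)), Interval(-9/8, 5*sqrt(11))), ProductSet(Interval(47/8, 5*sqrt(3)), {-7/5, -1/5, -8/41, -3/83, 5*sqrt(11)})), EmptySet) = ProductSet(Interval.Ropen(47/8, 5*sqrt(3)), {-1/5, -8/41, -3/83, 5*sqrt(11)})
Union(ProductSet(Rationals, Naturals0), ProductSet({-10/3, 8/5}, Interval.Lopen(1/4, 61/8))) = Union(ProductSet({-10/3, 8/5}, Interval.Lopen(1/4, 61/8)), ProductSet(Rationals, Naturals0))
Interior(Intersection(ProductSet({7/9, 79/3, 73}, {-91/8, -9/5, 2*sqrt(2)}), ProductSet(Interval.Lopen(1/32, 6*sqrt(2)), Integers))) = EmptySet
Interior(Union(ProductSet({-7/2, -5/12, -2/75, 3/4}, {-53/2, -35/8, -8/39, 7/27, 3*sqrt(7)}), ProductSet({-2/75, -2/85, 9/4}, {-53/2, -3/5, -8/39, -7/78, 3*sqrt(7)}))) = EmptySet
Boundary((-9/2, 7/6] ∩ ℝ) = {-9/2, 7/6}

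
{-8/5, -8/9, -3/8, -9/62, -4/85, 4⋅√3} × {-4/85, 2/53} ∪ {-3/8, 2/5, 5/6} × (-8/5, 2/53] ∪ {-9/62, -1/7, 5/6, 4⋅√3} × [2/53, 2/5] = ({-3/8, 2/5, 5/6} × (-8/5, 2/53]) ∪ ({-9/62, -1/7, 5/6, 4⋅√3} × [2/53, 2/5]) ∪ ({-8/5, -8/9, -3/8, -9/62, -4/85, 4⋅√3} × {-4/85, 2/53})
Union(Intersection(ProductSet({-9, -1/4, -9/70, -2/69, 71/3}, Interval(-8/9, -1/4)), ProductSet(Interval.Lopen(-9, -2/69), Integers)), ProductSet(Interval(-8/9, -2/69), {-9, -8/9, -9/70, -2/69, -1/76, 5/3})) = ProductSet(Interval(-8/9, -2/69), {-9, -8/9, -9/70, -2/69, -1/76, 5/3})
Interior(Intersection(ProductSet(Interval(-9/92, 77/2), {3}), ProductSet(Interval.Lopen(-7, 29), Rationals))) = EmptySet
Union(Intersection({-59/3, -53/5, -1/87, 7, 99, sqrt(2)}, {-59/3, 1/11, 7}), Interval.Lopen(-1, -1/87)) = Union({-59/3, 7}, Interval.Lopen(-1, -1/87))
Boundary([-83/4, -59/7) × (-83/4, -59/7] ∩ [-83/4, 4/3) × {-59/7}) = [-83/4, -59/7] × {-59/7}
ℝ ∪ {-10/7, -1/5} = ℝ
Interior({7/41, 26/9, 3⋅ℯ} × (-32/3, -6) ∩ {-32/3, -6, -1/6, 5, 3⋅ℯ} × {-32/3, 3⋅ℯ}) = ∅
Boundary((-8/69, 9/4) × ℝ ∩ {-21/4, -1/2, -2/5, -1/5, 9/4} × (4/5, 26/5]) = ∅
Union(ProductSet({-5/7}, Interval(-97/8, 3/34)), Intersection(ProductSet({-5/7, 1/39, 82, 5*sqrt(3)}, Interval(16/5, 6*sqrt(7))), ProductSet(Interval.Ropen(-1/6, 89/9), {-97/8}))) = ProductSet({-5/7}, Interval(-97/8, 3/34))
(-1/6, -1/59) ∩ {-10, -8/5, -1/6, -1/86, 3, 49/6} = ∅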